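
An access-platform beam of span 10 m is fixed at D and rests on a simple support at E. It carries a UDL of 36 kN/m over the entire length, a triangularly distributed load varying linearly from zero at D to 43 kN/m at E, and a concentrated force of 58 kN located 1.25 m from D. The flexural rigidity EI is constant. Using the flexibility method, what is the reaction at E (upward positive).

R_E = 254.6 kN

Remove the prop at E; the released (primary) structure is a cantilever built in at D.
Deflection at E on the released cantilever, summing each load's contribution:
  UDL 36: wL⁴/(8EI) = 45000/EI
  triangular load, peak 43 at the free end: 11w₀L⁴/(120EI) = 39417/EI
  point load 58 at a = 1.25: Pa²(3L − a)/(6EI) = 434.2/EI
  δ_0 = 84851/EI
Flexibility coefficient — unit upward force at E: δ_{EE} = L³/(3EI) = 333.3/EI.
The prop prevents deflection at E: R_E = δ_0/δ_{EE} = 84851/333.3 = 254.6 kN.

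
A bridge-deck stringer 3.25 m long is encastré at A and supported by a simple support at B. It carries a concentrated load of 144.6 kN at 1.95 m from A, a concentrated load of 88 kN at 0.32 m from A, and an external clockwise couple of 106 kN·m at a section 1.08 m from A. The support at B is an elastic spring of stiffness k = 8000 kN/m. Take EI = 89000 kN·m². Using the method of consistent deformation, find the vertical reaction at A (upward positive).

R_A = 186.6 kN

Release the roller at B. Primary structure: cantilever fixed at A.
Primary-structure tip deflection at B by superposition:
  point load 144.6 at a = 1.95: Pa²(3L − a)/(6EI) = 714.8/EI
  point load 88 at a = 0.32: Pa²(3L − a)/(6EI) = 14.16/EI
  clockwise couple 106 at a = 1.08: M₀a(2L − a)/(2EI) = 310.2/EI
  δ_0 = 1039/EI
Flexibility coefficient — unit upward force at B: δ_{BB} = L³/(3EI) = 11.44/EI.
With EI = 89000 kN·m²: δ_0 = 0.011676 m and δ_{BB} = 0.000129 m/kN.
Compatibility — the spring shortens by R_B/k under the reaction it provides: δ_0 − R_B·δ_{BB} = R_B/k. With 1/k = 0.000125 m/kN, R_B = δ_0 / (δ_{BB} + 1/k) = 0.011676 / (0.000129 + 0.000125) = 46.05 kN.
Vertical equilibrium: R_A = ΣP − R_B = 232.6 − 46.05 = 186.6 kN.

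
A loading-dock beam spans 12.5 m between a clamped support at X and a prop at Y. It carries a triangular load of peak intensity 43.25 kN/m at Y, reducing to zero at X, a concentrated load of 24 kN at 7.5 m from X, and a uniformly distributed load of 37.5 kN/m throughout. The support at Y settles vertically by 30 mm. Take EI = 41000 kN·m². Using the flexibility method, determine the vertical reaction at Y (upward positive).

R_Y = 332.9 kN

Take the reaction at Y as the redundant and release it; the primary structure is a cantilever fixed at X.
Deflection at Y on the released cantilever, summing each load's contribution:
  triangular load, peak 43.25 at the free end: 11w₀L⁴/(120EI) = 96792/EI
  point load 24 at a = 7.5: Pa²(3L − a)/(6EI) = 6750/EI
  UDL 37.5: wL⁴/(8EI) = 114441/EI
  δ_0 = 217983/EI
Tip deflection under a unit load at Y: L³/(3EI) = 651/EI.
With EI = 41000 kN·m²: δ_0 = 5.3166 m and δ_{YY} = 0.015879 m/kN.
Compatibility — the beam at Y must follow the support down by 0.03 m: δ_0 − R_Y·δ_{YY} = 0.03, so R_Y = (5.3166 − 0.03)/0.015879 = 332.9 kN.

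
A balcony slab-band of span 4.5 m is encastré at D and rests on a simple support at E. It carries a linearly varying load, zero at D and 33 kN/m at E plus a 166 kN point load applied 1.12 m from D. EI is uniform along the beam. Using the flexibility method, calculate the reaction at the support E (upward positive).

Choose R_E as the redundant. The primary structure is the cantilever fixed at D.
Primary-structure tip deflection at E by superposition:
  triangular load, peak 33 at the free end: 11w₀L⁴/(120EI) = 1240/EI
  point load 166 at a = 1.12: Pa²(3L − a)/(6EI) = 429.6/EI
  δ_0 = 1670/EI
Tip deflection under a unit load at E: L³/(3EI) = 30.38/EI.
The prop prevents deflection at E: R_E = δ_0/δ_{EE} = 1670/30.38 = 54.98 kN.

R_E = 54.98 kN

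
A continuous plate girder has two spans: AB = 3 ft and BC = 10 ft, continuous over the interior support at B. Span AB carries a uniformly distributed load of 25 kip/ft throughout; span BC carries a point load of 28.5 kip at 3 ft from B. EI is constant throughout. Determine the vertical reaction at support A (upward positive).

Take M_B as the redundant. Released structure: two simple spans AB and BC with a hinge at B.
Rotations at B on the released spans (each span's end-slope, ×1/EI):
  span AB: UDL 25: wL³/(24EI) = 28.12/EI
  span BC: point load 28.5 at a = 3: Pab(L + b)/(6LEI) = 169.6/EI
  relative rotation θ_0 = (28.12 + 169.6)/EI = 197.7/EI
A unit hogging moment at B produces rotation L₁/(3EI) + L₂/(3EI) = 4.333/EI.
Compatibility: M_B·(L₁+L₂)/(3EI) = θ_0, giving M_B = 45.62 kip·ft (hogging).
Span AB, ΣM about A with M_B applied at B: R_B^{AB}·3 = 112.5 + 45.62, so R_B^{AB} = 52.71 kip and R_A = 75 − 52.71 = 22.29 kip.

R_A = 22.29 kip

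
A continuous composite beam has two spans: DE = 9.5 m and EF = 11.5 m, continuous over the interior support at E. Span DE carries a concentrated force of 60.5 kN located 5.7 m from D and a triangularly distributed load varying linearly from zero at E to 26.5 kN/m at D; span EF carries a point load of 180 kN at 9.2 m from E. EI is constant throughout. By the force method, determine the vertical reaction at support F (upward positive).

Release continuity at E by inserting a hinge; the redundant is the internal moment M_E. The primary structure is two simply-supported spans DE and EF.
Rotations at E on the released spans (each span's end-slope, ×1/EI):
  span DE: point load 60.5 at a = 5.7: Pab(L + a)/(6LEI) = 349.4/EI
  span DE: triangular load, peak 26.5: 7w₀L³/(360EI) = 441.8/EI
  span EF: point load 180 at a = 9.2: Pab(L + b)/(6LEI) = 761.8/EI
  relative rotation θ_0 = (791.2 + 761.8)/EI = 1553/EI
A unit hogging moment at E produces rotation L₁/(3EI) + L₂/(3EI) = 7/EI.
Compatibility: M_E·(L₁+L₂)/(3EI) = θ_0, giving M_E = 221.9 kN·m (hogging).
Span EF, ΣM about F: R_E^{EF}·11.5 = 414 + 221.9, so R_E^{EF} = 55.29 kN and R_F = 180 − 55.29 = 124.7 kN.

R_F = 124.7 kN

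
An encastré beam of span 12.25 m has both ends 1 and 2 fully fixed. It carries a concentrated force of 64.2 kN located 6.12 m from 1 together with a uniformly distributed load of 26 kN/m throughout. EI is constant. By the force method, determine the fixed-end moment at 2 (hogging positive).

Release both end moments; the primary structure is a simply-supported span 12 with redundants M_1 and M_2.
On the primary (simply-supported) span, the end slopes from the loading are:
  at 1: point load 64.2 at a = 6.12: Pab(L + b)/(6LEI) = 602.3/EI
  at 2: point load 64.2 at a = 6.12: Pab(L + a)/(6LEI) = 602/EI
  at 1: UDL 26: wL³/(24EI) = 1991/EI
  at 2: UDL 26: wL³/(24EI) = 1991/EI
  θ_10 = 2594/EI,  θ_20 = 2593/EI
Flexibility coefficients: a unit moment at one end gives L/(3EI) there and L/(6EI) at the far end, so f₁₁ = f₂₂ = 4.083/EI and f₁₂ = f₂₁ = 2.042/EI.
Compatibility — zero rotation at each built-in end:
  4.083 M_1 + 2.042 M_2 = 2594
  2.042 M_1 + 4.083 M_2 = 2593
Solving the pair gives M_1 = 423.5 kN·m and M_2 = 423.4 kN·m (hogging).

M_2 = 423.4 kN·m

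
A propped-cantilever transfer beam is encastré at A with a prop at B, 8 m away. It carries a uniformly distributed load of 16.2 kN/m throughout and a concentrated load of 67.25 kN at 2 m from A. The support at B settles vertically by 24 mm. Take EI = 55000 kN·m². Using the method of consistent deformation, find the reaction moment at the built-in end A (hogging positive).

M_A = 279.7 kN·m

Release the roller at B. Primary structure: cantilever fixed at A.
Free-end deflection of the primary structure under the applied loading (downward +):
  UDL 16.2: wL⁴/(8EI) = 8294/EI
  point load 67.25 at a = 2: Pa²(3L − a)/(6EI) = 986.3/EI
  δ_0 = 9281/EI
Flexibility coefficient — unit upward force at B: δ_{BB} = L³/(3EI) = 170.7/EI.
With EI = 55000 kN·m²: δ_0 = 0.16874 m and δ_{BB} = 0.003103 m/kN.
Compatibility — the beam at B must follow the support down by 0.024 m: δ_0 − R_B·δ_{BB} = 0.024, so R_B = (0.16874 − 0.024)/0.003103 = 46.64 kN.
Moment equilibrium about A: M_A = Σ(load moments about A) − R_B·L = 652.9 − 46.64×8 = 279.7 kN·m.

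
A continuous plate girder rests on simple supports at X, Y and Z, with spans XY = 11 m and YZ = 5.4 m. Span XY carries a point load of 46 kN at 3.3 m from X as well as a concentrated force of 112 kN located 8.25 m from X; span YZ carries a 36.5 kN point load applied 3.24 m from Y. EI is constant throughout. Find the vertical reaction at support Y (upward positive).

R_Y = 165.6 kN

Take M_Y as the redundant. Released structure: two simple spans XY and YZ with a hinge at Y.
Discontinuity in slope at Y on the released structure — sum the simple-span end rotations:
  span XY: point load 46 at a = 3.3: Pab(L + a)/(6LEI) = 253.3/EI
  span XY: point load 112 at a = 8.25: Pab(L + a)/(6LEI) = 741.1/EI
  span YZ: point load 36.5 at a = 3.24: Pab(L + b)/(6LEI) = 59.6/EI
  relative rotation θ_0 = (994.4 + 59.6)/EI = 1054/EI
A unit hogging moment at Y produces rotation L₁/(3EI) + L₂/(3EI) = 5.467/EI.
Compatibility: M_Y·(L₁+L₂)/(3EI) = θ_0, giving M_Y = 192.8 kN·m (hogging).
Span XY, ΣM about X with M_Y applied at Y: R_Y^{XY}·11 = 1076 + 192.8, so R_Y^{XY} = 115.3 kN and R_X = 158 − 115.3 = 42.67 kN.
Span YZ, ΣM about Z: R_Y^{YZ}·5.4 = 78.84 + 192.8, so R_Y^{YZ} = 50.3 kN and R_Z = 36.5 − 50.3 = -13.8 kN.
R_Y = 115.3 + 50.3 = 165.6 kN.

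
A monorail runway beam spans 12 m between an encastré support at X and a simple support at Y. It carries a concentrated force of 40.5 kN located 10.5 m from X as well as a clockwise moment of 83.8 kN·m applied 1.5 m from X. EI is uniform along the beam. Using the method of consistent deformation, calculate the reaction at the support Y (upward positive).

Remove the prop at Y; the released (primary) structure is a cantilever built in at X.
Free-end deflection of the primary structure under the applied loading (downward +):
  point load 40.5 at a = 10.5: Pa²(3L − a)/(6EI) = 18977/EI
  clockwise couple 83.8 at a = 1.5: M₀a(2L − a)/(2EI) = 1414/EI
  δ_0 = 20391/EI
Tip deflection under a unit load at Y: L³/(3EI) = 576/EI.
Compatibility at Y: δ_0 − R_Y·δ_{YY} = 0, so R_Y = 20391/576 = 35.4 kN.

R_Y = 35.4 kN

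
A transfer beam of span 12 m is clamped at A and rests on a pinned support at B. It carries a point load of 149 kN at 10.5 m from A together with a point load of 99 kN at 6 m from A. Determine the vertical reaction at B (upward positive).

Take the reaction at B as the redundant and release it; the primary structure is a cantilever fixed at A.
Deflection at B on the released cantilever, summing each load's contribution:
  point load 149 at a = 10.5: Pa²(3L − a)/(6EI) = 69816/EI
  point load 99 at a = 6: Pa²(3L − a)/(6EI) = 17820/EI
  δ_0 = 87636/EI
Flexibility coefficient — unit upward force at B: δ_{BB} = L³/(3EI) = 576/EI.
Compatibility at B: δ_0 − R_B·δ_{BB} = 0, so R_B = 87636/576 = 152.1 kN.

R_B = 152.1 kN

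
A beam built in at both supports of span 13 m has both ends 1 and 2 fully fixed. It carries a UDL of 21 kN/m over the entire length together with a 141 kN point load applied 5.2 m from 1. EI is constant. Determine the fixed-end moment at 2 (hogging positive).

M_2 = 471.7 kN·m

Release both end moments; the primary structure is a simply-supported span 12 with redundants M_1 and M_2.
End rotations of the released simple span under the applied load (×1/EI):
  at 1: UDL 21: wL³/(24EI) = 1922/EI
  at 2: UDL 21: wL³/(24EI) = 1922/EI
  at 1: point load 141 at a = 5.2: Pab(L + b)/(6LEI) = 1525/EI
  at 2: point load 141 at a = 5.2: Pab(L + a)/(6LEI) = 1334/EI
  θ_10 = 3447/EI,  θ_20 = 3257/EI
Flexibility coefficients: a unit moment at one end gives L/(3EI) there and L/(6EI) at the far end, so f₁₁ = f₂₂ = 4.333/EI and f₁₂ = f₂₁ = 2.167/EI.
Compatibility — zero rotation at each built-in end:
  4.333 M_1 + 2.167 M_2 = 3447
  2.167 M_1 + 4.333 M_2 = 3257
Solving the pair gives M_1 = 559.7 kN·m and M_2 = 471.7 kN·m (hogging).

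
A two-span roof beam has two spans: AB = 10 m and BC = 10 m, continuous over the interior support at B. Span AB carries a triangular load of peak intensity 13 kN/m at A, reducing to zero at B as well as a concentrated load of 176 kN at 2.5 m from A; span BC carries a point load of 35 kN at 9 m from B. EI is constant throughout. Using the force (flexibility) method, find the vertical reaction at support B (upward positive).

R_B = 99.11 kN

Insert a hinge at B; M_B is the redundant, and each span becomes simply supported.
End slopes at the hinge B, treating each span as simply supported:
  span AB: triangular load, peak 13: 7w₀L³/(360EI) = 252.8/EI
  span AB: point load 176 at a = 2.5: Pab(L + a)/(6LEI) = 687.5/EI
  span BC: point load 35 at a = 9: Pab(L + b)/(6LEI) = 57.75/EI
  relative rotation θ_0 = (940.3 + 57.75)/EI = 998/EI
A unit hogging moment at B produces rotation L₁/(3EI) + L₂/(3EI) = 6.667/EI.
Compatibility: M_B·(L₁+L₂)/(3EI) = θ_0, giving M_B = 149.7 kN·m (hogging).
Span AB, ΣM about A with M_B applied at B: R_B^{AB}·10 = 656.7 + 149.7, so R_B^{AB} = 80.64 kN and R_A = 241 − 80.64 = 160.4 kN.
Span BC, ΣM about C: R_B^{BC}·10 = 35 + 149.7, so R_B^{BC} = 18.47 kN and R_C = 35 − 18.47 = 16.53 kN.
R_B = 80.64 + 18.47 = 99.11 kN.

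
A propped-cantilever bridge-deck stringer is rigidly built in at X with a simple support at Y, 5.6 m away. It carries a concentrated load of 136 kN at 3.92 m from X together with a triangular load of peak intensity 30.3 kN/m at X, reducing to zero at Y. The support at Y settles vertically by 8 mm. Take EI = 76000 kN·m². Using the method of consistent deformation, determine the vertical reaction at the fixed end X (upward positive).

R_X = 137.6 kN

Release the roller at Y. Primary structure: cantilever fixed at X.
Downward deflection at the released point Y due to the loads:
  point load 136 at a = 3.92: Pa²(3L − a)/(6EI) = 4486/EI
  triangular load, peak 30.3 at the fixed end: w₀L⁴/(30EI) = 993.3/EI
  δ_0 = 5479/EI
Tip deflection under a unit load at Y: L³/(3EI) = 58.54/EI.
With EI = 76000 kN·m²: δ_0 = 0.072098 m and δ_{YY} = 0.00077 m/kN.
Compatibility — the beam at Y must follow the support down by 0.008 m: δ_0 − R_Y·δ_{YY} = 0.008, so R_Y = (0.072098 − 0.008)/0.00077 = 83.22 kN.
Vertical equilibrium: R_X = ΣP − R_Y = 220.8 − 83.22 = 137.6 kN.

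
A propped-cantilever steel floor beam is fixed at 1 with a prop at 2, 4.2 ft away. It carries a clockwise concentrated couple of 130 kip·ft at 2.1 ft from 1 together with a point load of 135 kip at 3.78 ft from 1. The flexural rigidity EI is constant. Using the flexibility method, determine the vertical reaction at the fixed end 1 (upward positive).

R_1 = -14.64 kip

Choose R_2 as the redundant. The primary structure is the cantilever fixed at 1.
Free-end deflection of the primary structure under the applied loading (downward +):
  clockwise couple 130 at a = 2.1: M₀a(2L − a)/(2EI) = 860/EI
  point load 135 at a = 3.78: Pa²(3L − a)/(6EI) = 2836/EI
  δ_0 = 3695/EI
Flexibility coefficient — unit upward force at 2: δ_{22} = L³/(3EI) = 24.7/EI.
Compatibility at 2: δ_0 − R_2·δ_{22} = 0, so R_2 = 3695/24.7 = 149.6 kip.
Vertical equilibrium: R_1 = ΣP − R_2 = 135 − 149.6 = -14.64 kip.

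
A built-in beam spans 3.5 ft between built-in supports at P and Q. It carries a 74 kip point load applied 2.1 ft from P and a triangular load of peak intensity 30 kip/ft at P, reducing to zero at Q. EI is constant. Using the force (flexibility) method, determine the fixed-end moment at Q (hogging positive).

M_Q = 49.55 kip·ft

Release both end moments; the primary structure is a simply-supported span PQ with redundants M_P and M_Q.
On the primary (simply-supported) span, the end slopes from the loading are:
  at P: point load 74 at a = 2.1: Pab(L + b)/(6LEI) = 50.76/EI
  at Q: point load 74 at a = 2.1: Pab(L + a)/(6LEI) = 58.02/EI
  at P: triangular load, peak 30: w₀L³/(45EI) = 28.58/EI
  at Q: triangular load, peak 30: 7w₀L³/(360EI) = 25.01/EI
  θ_P0 = 79.35/EI,  θ_Q0 = 83.03/EI
Flexibility coefficients: a unit moment at one end gives L/(3EI) there and L/(6EI) at the far end, so f₁₁ = f₂₂ = 1.167/EI and f₁₂ = f₂₁ = 0.5833/EI.
Compatibility — zero rotation at each built-in end:
  1.167 M_P + 0.5833 M_Q = 79.35
  0.5833 M_P + 1.167 M_Q = 83.03
Solving the pair gives M_P = 43.24 kip·ft and M_Q = 49.55 kip·ft (hogging).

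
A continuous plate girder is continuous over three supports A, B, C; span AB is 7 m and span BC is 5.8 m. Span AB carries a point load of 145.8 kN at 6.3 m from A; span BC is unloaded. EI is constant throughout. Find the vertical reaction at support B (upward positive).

R_B = 146.3 kN

Insert a hinge at B; M_B is the redundant, and each span becomes simply supported.
Discontinuity in slope at B on the released structure — sum the simple-span end rotations:
  span AB: point load 145.8 at a = 6.3: Pab(L + a)/(6LEI) = 203.6/EI
  relative rotation θ_0 = (203.6 + 0)/EI = 203.6/EI
A unit hogging moment at B produces rotation L₁/(3EI) + L₂/(3EI) = 4.267/EI.
Compatibility: M_B·(L₁+L₂)/(3EI) = θ_0, giving M_B = 47.72 kN·m (hogging).
Span AB, ΣM about A with M_B applied at B: R_B^{AB}·7 = 918.5 + 47.72, so R_B^{AB} = 138 kN and R_A = 145.8 − 138 = 7.763 kN.
Span BC, ΣM about C: R_B^{BC}·5.8 = 0 + 47.72, so R_B^{BC} = 8.228 kN and R_C = 0 − 8.228 = -8.228 kN.
R_B = 138 + 8.228 = 146.3 kN.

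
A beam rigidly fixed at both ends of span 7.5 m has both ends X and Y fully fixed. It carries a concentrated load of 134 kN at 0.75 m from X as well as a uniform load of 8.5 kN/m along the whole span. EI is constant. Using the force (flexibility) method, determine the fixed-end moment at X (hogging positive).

M_X = 121.2 kN·m

Take the two fixed-end moments M_X, M_Y as redundants; the released structure is the simple span XY.
End rotations of the released simple span under the applied load (×1/EI):
  at X: point load 134 at a = 0.75: Pab(L + b)/(6LEI) = 214.8/EI
  at Y: point load 134 at a = 0.75: Pab(L + a)/(6LEI) = 124.4/EI
  at X: UDL 8.5: wL³/(24EI) = 149.4/EI
  at Y: UDL 8.5: wL³/(24EI) = 149.4/EI
  θ_X0 = 364.2/EI,  θ_Y0 = 273.8/EI
Flexibility coefficients: a unit moment at one end gives L/(3EI) there and L/(6EI) at the far end, so f₁₁ = f₂₂ = 2.5/EI and f₁₂ = f₂₁ = 1.25/EI.
Compatibility — zero rotation at each built-in end:
  2.5 M_X + 1.25 M_Y = 364.2
  1.25 M_X + 2.5 M_Y = 273.8
Solving the pair gives M_X = 121.2 kN·m and M_Y = 48.89 kN·m (hogging).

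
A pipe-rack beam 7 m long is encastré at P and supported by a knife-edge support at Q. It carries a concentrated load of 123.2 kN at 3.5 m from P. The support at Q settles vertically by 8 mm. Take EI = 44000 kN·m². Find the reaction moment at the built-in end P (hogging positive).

Remove the prop at Q; the released (primary) structure is a cantilever built in at P.
Primary-structure tip deflection at Q by superposition:
  point load 123.2 at a = 3.5: Pa²(3L − a)/(6EI) = 4402/EI
Tip deflection under a unit load at Q: L³/(3EI) = 114.3/EI.
With EI = 44000 kN·m²: δ_0 = 0.10004 m and δ_{QQ} = 0.002598 m/kN.
Compatibility — the beam at Q must follow the support down by 0.008 m: δ_0 − R_Q·δ_{QQ} = 0.008, so R_Q = (0.10004 − 0.008)/0.002598 = 35.42 kN.
Moment equilibrium about P: M_P = Σ(load moments about P) − R_Q·L = 431.2 − 35.42×7 = 183.3 kN·m.

M_P = 183.3 kN·m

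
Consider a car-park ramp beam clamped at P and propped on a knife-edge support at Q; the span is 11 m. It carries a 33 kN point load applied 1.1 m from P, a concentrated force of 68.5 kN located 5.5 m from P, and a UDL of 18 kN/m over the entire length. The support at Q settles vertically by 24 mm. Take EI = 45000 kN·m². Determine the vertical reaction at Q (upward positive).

Take the reaction at Q as the redundant and release it; the primary structure is a cantilever fixed at P.
Free-end deflection of the primary structure under the applied loading (downward +):
  point load 33 at a = 1.1: Pa²(3L − a)/(6EI) = 212.3/EI
  point load 68.5 at a = 5.5: Pa²(3L − a)/(6EI) = 9497/EI
  UDL 18: wL⁴/(8EI) = 32942/EI
  δ_0 = 42652/EI
Tip deflection under a unit load at Q: L³/(3EI) = 443.7/EI.
With EI = 45000 kN·m²: δ_0 = 0.94782 m and δ_{QQ} = 0.009859 m/kN.
Compatibility — the beam at Q must follow the support down by 0.024 m: δ_0 − R_Q·δ_{QQ} = 0.024, so R_Q = (0.94782 − 0.024)/0.009859 = 93.7 kN.

R_Q = 93.7 kN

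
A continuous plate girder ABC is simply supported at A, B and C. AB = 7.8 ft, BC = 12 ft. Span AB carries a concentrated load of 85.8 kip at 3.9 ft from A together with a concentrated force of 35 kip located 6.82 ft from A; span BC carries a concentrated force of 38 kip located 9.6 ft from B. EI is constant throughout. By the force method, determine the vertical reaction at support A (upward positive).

Insert a hinge at B; M_B is the redundant, and each span becomes simply supported.
Rotations at B on the released spans (each span's end-slope, ×1/EI):
  span AB: point load 85.8 at a = 3.9: Pab(L + a)/(6LEI) = 326.3/EI
  span AB: point load 35 at a = 6.82: Pab(L + a)/(6LEI) = 73.08/EI
  span BC: point load 38 at a = 9.6: Pab(L + b)/(6LEI) = 175.1/EI
  relative rotation θ_0 = (399.3 + 175.1)/EI = 574.4/EI
A unit hogging moment at B produces rotation L₁/(3EI) + L₂/(3EI) = 6.6/EI.
Slope continuity at B: θ_0 = M_B·6.6/EI, so M_B = 574.4/6.6 = 87.04 kip·ft (hogging).
Span AB, ΣM about A with M_B applied at B: R_B^{AB}·7.8 = 573.3 + 87.04, so R_B^{AB} = 84.66 kip and R_A = 120.8 − 84.66 = 36.14 kip.

R_A = 36.14 kip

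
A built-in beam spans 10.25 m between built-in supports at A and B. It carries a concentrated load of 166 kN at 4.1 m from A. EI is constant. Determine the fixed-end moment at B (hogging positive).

Release both end moments; the primary structure is a simply-supported span AB with redundants M_A and M_B.
Simple-span end rotations at A and B under the given loads:
  at A: point load 166 at a = 4.1: Pab(L + b)/(6LEI) = 1116/EI
  at B: point load 166 at a = 4.1: Pab(L + a)/(6LEI) = 976.7/EI
  θ_A0 = 1116/EI,  θ_B0 = 976.7/EI
Flexibility coefficients: a unit moment at one end gives L/(3EI) there and L/(6EI) at the far end, so f₁₁ = f₂₂ = 3.417/EI and f₁₂ = f₂₁ = 1.708/EI.
Compatibility — zero rotation at each built-in end:
  3.417 M_A + 1.708 M_B = 1116
  1.708 M_A + 3.417 M_B = 976.7
Solving the pair gives M_A = 245 kN·m and M_B = 163.3 kN·m (hogging).

M_B = 163.3 kN·m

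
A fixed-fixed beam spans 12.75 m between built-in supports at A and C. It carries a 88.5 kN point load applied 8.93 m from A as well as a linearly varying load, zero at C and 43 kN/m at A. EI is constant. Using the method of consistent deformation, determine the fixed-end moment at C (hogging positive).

Take the two fixed-end moments M_A, M_C as redundants; the released structure is the simple span AC.
Simple-span end rotations at A and C under the given loads:
  at A: point load 88.5 at a = 8.93: Pab(L + b)/(6LEI) = 653.9/EI
  at C: point load 88.5 at a = 8.93: Pab(L + a)/(6LEI) = 855.6/EI
  at A: triangular load, peak 43: w₀L³/(45EI) = 1981/EI
  at C: triangular load, peak 43: 7w₀L³/(360EI) = 1733/EI
  θ_A0 = 2634/EI,  θ_C0 = 2589/EI
Flexibility coefficients: a unit moment at one end gives L/(3EI) there and L/(6EI) at the far end, so f₁₁ = f₂₂ = 4.25/EI and f₁₂ = f₂₁ = 2.125/EI.
Compatibility — zero rotation at each built-in end:
  4.25 M_A + 2.125 M_C = 2634
  2.125 M_A + 4.25 M_C = 2589
Solving the pair gives M_A = 420.5 kN·m and M_C = 398.8 kN·m (hogging).

M_C = 398.8 kN·m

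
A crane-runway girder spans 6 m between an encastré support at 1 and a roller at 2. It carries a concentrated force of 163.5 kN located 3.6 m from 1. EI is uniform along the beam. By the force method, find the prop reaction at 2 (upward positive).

R_2 = 70.63 kN

Release the roller at 2. Primary structure: cantilever fixed at 1.
Downward deflection at the released point 2 due to the loads:
  point load 163.5 at a = 3.6: Pa²(3L − a)/(6EI) = 5086/EI
Tip deflection under a unit load at 2: L³/(3EI) = 72/EI.
The prop prevents deflection at 2: R_2 = δ_0/δ_{22} = 5086/72 = 70.63 kN.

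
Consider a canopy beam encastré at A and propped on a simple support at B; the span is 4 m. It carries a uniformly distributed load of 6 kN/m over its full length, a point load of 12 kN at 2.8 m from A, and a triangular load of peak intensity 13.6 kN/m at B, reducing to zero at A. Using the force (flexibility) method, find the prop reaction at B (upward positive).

R_B = 30.72 kN

Take the reaction at B as the redundant and release it; the primary structure is a cantilever fixed at A.
Primary-structure tip deflection at B by superposition:
  UDL 6: wL⁴/(8EI) = 192/EI
  point load 12 at a = 2.8: Pa²(3L − a)/(6EI) = 144.3/EI
  triangular load, peak 13.6 at the free end: 11w₀L⁴/(120EI) = 319.1/EI
  δ_0 = 655.4/EI
Tip deflection under a unit load at B: L³/(3EI) = 21.33/EI.
Compatibility at B: δ_0 − R_B·δ_{BB} = 0, so R_B = 655.4/21.33 = 30.72 kN.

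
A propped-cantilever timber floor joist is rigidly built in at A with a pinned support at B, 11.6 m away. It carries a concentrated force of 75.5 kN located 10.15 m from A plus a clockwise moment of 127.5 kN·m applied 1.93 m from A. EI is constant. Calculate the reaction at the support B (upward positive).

Choose R_B as the redundant. The primary structure is the cantilever fixed at A.
Downward deflection at the released point B due to the loads:
  point load 75.5 at a = 10.15: Pa²(3L − a)/(6EI) = 31955/EI
  clockwise couple 127.5 at a = 1.93: M₀a(2L − a)/(2EI) = 2617/EI
  δ_0 = 34572/EI
Flexibility coefficient — unit upward force at B: δ_{BB} = L³/(3EI) = 520.3/EI.
Compatibility at B: δ_0 − R_B·δ_{BB} = 0, so R_B = 34572/520.3 = 66.45 kN.

R_B = 66.45 kN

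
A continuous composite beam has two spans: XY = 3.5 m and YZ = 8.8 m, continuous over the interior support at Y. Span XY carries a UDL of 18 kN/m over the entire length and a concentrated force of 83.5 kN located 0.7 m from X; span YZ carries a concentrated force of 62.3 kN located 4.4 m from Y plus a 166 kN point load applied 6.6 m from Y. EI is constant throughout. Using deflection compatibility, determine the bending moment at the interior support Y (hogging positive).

M_Y = 211.8 kN·m

Take M_Y as the redundant. Released structure: two simple spans XY and YZ with a hinge at Y.
Discontinuity in slope at Y on the released structure — sum the simple-span end rotations:
  span XY: UDL 18: wL³/(24EI) = 32.16/EI
  span XY: point load 83.5 at a = 0.7: Pab(L + a)/(6LEI) = 32.73/EI
  span YZ: point load 62.3 at a = 4.4: Pab(L + b)/(6LEI) = 301.5/EI
  span YZ: point load 166 at a = 6.6: Pab(L + b)/(6LEI) = 502.1/EI
  relative rotation θ_0 = (64.89 + 803.7)/EI = 868.6/EI
A unit hogging moment at Y produces rotation L₁/(3EI) + L₂/(3EI) = 4.1/EI.
Slope continuity at Y: θ_0 = M_Y·4.1/EI, so M_Y = 868.6/4.1 = 211.8 kN·m (hogging).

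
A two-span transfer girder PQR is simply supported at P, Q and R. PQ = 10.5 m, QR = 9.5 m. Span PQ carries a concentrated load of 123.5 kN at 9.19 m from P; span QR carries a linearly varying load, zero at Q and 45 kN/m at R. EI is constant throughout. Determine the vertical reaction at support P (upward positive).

R_P = -1.947 kN

Insert a hinge at Q; M_Q is the redundant, and each span becomes simply supported.
End slopes at the hinge Q, treating each span as simply supported:
  span PQ: point load 123.5 at a = 9.19: Pab(L + a)/(6LEI) = 464.7/EI
  span QR: triangular load, peak 45: 7w₀L³/(360EI) = 750.2/EI
  relative rotation θ_0 = (464.7 + 750.2)/EI = 1215/EI
A unit hogging moment at Q produces rotation L₁/(3EI) + L₂/(3EI) = 6.667/EI.
Compatibility: M_Q·(L₁+L₂)/(3EI) = θ_0, giving M_Q = 182.2 kN·m (hogging).
Span PQ, ΣM about P with M_Q applied at Q: R_Q^{PQ}·10.5 = 1135 + 182.2, so R_Q^{PQ} = 125.4 kN and R_P = 123.5 − 125.4 = -1.947 kN.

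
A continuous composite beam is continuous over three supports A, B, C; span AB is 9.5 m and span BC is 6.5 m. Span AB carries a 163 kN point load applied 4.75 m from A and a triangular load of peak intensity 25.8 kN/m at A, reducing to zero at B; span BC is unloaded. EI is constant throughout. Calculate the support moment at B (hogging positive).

M_B = 253 kN·m

Insert a hinge at B; M_B is the redundant, and each span becomes simply supported.
Rotations at B on the released spans (each span's end-slope, ×1/EI):
  span AB: point load 163 at a = 4.75: Pab(L + a)/(6LEI) = 919.4/EI
  span AB: triangular load, peak 25.8: 7w₀L³/(360EI) = 430.1/EI
  relative rotation θ_0 = (1350 + 0)/EI = 1350/EI
A unit hogging moment at B produces rotation L₁/(3EI) + L₂/(3EI) = 5.333/EI.
Compatibility: M_B·(L₁+L₂)/(3EI) = θ_0, giving M_B = 253 kN·m (hogging).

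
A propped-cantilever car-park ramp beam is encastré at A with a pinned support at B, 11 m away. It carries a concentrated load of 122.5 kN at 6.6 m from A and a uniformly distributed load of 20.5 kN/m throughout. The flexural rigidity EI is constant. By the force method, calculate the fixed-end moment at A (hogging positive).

Release the roller at B. Primary structure: cantilever fixed at A.
Deflection at B on the released cantilever, summing each load's contribution:
  point load 122.5 at a = 6.6: Pa²(3L − a)/(6EI) = 23479/EI
  UDL 20.5: wL⁴/(8EI) = 37518/EI
  δ_0 = 60996/EI
Tip deflection under a unit load at B: L³/(3EI) = 443.7/EI.
The prop prevents deflection at B: R_B = δ_0/δ_{BB} = 60996/443.7 = 137.5 kN.
Moment equilibrium about A: M_A = Σ(load moments about A) − R_B·L = 2049 − 137.5×11 = 536.4 kN·m.

M_A = 536.4 kN·m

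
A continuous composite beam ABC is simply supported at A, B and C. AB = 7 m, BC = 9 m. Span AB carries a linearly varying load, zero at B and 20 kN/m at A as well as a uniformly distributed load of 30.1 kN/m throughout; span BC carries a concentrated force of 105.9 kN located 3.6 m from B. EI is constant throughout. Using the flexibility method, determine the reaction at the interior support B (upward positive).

Insert a hinge at B; M_B is the redundant, and each span becomes simply supported.
Discontinuity in slope at B on the released structure — sum the simple-span end rotations:
  span AB: triangular load, peak 20: 7w₀L³/(360EI) = 133.4/EI
  span AB: UDL 30.1: wL³/(24EI) = 430.2/EI
  span BC: point load 105.9 at a = 3.6: Pab(L + b)/(6LEI) = 549/EI
  relative rotation θ_0 = (563.6 + 549)/EI = 1113/EI
A unit hogging moment at B produces rotation L₁/(3EI) + L₂/(3EI) = 5.333/EI.
Slope continuity at B: θ_0 = M_B·5.333/EI, so M_B = 1113/5.333 = 208.6 kN·m (hogging).
Span AB, ΣM about A with M_B applied at B: R_B^{AB}·7 = 900.8 + 208.6, so R_B^{AB} = 158.5 kN and R_A = 280.7 − 158.5 = 122.2 kN.
Span BC, ΣM about C: R_B^{BC}·9 = 571.9 + 208.6, so R_B^{BC} = 86.72 kN and R_C = 105.9 − 86.72 = 19.18 kN.
R_B = 158.5 + 86.72 = 245.2 kN.

R_B = 245.2 kN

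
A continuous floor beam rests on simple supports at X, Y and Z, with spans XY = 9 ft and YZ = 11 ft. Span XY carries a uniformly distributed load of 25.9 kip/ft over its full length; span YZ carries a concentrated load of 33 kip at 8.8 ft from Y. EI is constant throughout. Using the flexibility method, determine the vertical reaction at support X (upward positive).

R_X = 101.3 kip

Release continuity at Y by inserting a hinge; the redundant is the internal moment M_Y. The primary structure is two simply-supported spans XY and YZ.
Rotations at Y on the released spans (each span's end-slope, ×1/EI):
  span XY: UDL 25.9: wL³/(24EI) = 786.7/EI
  span YZ: point load 33 at a = 8.8: Pab(L + b)/(6LEI) = 127.8/EI
  relative rotation θ_0 = (786.7 + 127.8)/EI = 914.5/EI
A unit hogging moment at Y produces rotation L₁/(3EI) + L₂/(3EI) = 6.667/EI.
Slope continuity at Y: θ_0 = M_Y·6.667/EI, so M_Y = 914.5/6.667 = 137.2 kip·ft (hogging).
Span XY, ΣM about X with M_Y applied at Y: R_Y^{XY}·9 = 1049 + 137.2, so R_Y^{XY} = 131.8 kip and R_X = 233.1 − 131.8 = 101.3 kip.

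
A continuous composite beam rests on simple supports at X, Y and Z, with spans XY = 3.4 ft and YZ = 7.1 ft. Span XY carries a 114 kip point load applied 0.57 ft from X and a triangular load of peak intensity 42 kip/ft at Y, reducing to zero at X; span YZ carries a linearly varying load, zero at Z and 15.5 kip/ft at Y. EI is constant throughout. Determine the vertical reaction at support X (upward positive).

Release continuity at Y by inserting a hinge; the redundant is the internal moment M_Y. The primary structure is two simply-supported spans XY and YZ.
Rotations at Y on the released spans (each span's end-slope, ×1/EI):
  span XY: point load 114 at a = 0.57: Pab(L + a)/(6LEI) = 35.79/EI
  span XY: triangular load, peak 42: w₀L³/(45EI) = 36.68/EI
  span YZ: triangular load, peak 15.5: w₀L³/(45EI) = 123.3/EI
  relative rotation θ_0 = (72.47 + 123.3)/EI = 195.8/EI
A unit hogging moment at Y produces rotation L₁/(3EI) + L₂/(3EI) = 3.5/EI.
Compatibility: M_Y·(L₁+L₂)/(3EI) = θ_0, giving M_Y = 55.93 kip·ft (hogging).
Span XY, ΣM about X with M_Y applied at Y: R_Y^{XY}·3.4 = 226.8 + 55.93, so R_Y^{XY} = 83.16 kip and R_X = 185.4 − 83.16 = 102.2 kip.

R_X = 102.2 kip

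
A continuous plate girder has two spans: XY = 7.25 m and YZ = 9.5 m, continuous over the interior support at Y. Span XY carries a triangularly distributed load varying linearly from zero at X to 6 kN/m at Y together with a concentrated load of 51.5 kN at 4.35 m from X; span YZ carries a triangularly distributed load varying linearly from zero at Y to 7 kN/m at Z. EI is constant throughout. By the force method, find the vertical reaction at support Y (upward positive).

R_Y = 71.33 kN

Take M_Y as the redundant. Released structure: two simple spans XY and YZ with a hinge at Y.
End slopes at the hinge Y, treating each span as simply supported:
  span XY: triangular load, peak 6: w₀L³/(45EI) = 50.81/EI
  span XY: point load 51.5 at a = 4.35: Pab(L + a)/(6LEI) = 173.2/EI
  span YZ: triangular load, peak 7: 7w₀L³/(360EI) = 116.7/EI
  relative rotation θ_0 = (224.1 + 116.7)/EI = 340.8/EI
A unit hogging moment at Y produces rotation L₁/(3EI) + L₂/(3EI) = 5.583/EI.
Slope continuity at Y: θ_0 = M_Y·5.583/EI, so M_Y = 340.8/5.583 = 61.03 kN·m (hogging).
Span XY, ΣM about X with M_Y applied at Y: R_Y^{XY}·7.25 = 329.1 + 61.03, so R_Y^{XY} = 53.82 kN and R_X = 73.25 − 53.82 = 19.43 kN.
Span YZ, ΣM about Z: R_Y^{YZ}·9.5 = 105.3 + 61.03, so R_Y^{YZ} = 17.51 kN and R_Z = 33.25 − 17.51 = 15.74 kN.
R_Y = 53.82 + 17.51 = 71.33 kN.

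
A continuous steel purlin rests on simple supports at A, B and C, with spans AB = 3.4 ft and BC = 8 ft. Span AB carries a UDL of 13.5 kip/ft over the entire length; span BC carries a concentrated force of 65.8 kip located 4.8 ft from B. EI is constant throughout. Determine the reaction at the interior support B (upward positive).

R_B = 77.72 kip

Insert a hinge at B; M_B is the redundant, and each span becomes simply supported.
Rotations at B on the released spans (each span's end-slope, ×1/EI):
  span AB: UDL 13.5: wL³/(24EI) = 22.11/EI
  span BC: point load 65.8 at a = 4.8: Pab(L + b)/(6LEI) = 235.8/EI
  relative rotation θ_0 = (22.11 + 235.8)/EI = 257.9/EI
A unit hogging moment at B produces rotation L₁/(3EI) + L₂/(3EI) = 3.8/EI.
Slope continuity at B: θ_0 = M_B·3.8/EI, so M_B = 257.9/3.8 = 67.88 kip·ft (hogging).
Span AB, ΣM about A with M_B applied at B: R_B^{AB}·3.4 = 78.03 + 67.88, so R_B^{AB} = 42.91 kip and R_A = 45.9 − 42.91 = 2.986 kip.
Span BC, ΣM about C: R_B^{BC}·8 = 210.6 + 67.88, so R_B^{BC} = 34.8 kip and R_C = 65.8 − 34.8 = 31 kip.
R_B = 42.91 + 34.8 = 77.72 kip.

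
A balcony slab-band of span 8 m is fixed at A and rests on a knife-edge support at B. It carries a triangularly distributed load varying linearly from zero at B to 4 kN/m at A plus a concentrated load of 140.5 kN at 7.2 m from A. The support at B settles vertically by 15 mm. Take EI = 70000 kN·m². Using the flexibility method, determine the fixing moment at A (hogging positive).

Choose R_B as the redundant. The primary structure is the cantilever fixed at A.
Free-end deflection of the primary structure under the applied loading (downward +):
  triangular load, peak 4 at the fixed end: w₀L⁴/(30EI) = 546.1/EI
  point load 140.5 at a = 7.2: Pa²(3L − a)/(6EI) = 20394/EI
  δ_0 = 20940/EI
Tip deflection under a unit load at B: L³/(3EI) = 170.7/EI.
With EI = 70000 kN·m²: δ_0 = 0.29914 m and δ_{BB} = 0.002438 m/kN.
Compatibility — the beam at B must follow the support down by 0.015 m: δ_0 − R_B·δ_{BB} = 0.015, so R_B = (0.29914 − 0.015)/0.002438 = 116.5 kN.
Moment equilibrium about A: M_A = Σ(load moments about A) − R_B·L = 1054 − 116.5×8 = 121.9 kN·m.

M_A = 121.9 kN·m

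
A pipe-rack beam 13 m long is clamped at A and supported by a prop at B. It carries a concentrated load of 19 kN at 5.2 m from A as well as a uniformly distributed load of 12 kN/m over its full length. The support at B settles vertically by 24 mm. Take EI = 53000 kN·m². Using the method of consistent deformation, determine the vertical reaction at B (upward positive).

R_B = 60.72 kN

Take the reaction at B as the redundant and release it; the primary structure is a cantilever fixed at A.
Primary-structure tip deflection at B by superposition:
  point load 19 at a = 5.2: Pa²(3L − a)/(6EI) = 2894/EI
  UDL 12: wL⁴/(8EI) = 42842/EI
  δ_0 = 45736/EI
Flexibility coefficient — unit upward force at B: δ_{BB} = L³/(3EI) = 732.3/EI.
With EI = 53000 kN·m²: δ_0 = 0.86294 m and δ_{BB} = 0.013818 m/kN.
Compatibility — the beam at B must follow the support down by 0.024 m: δ_0 − R_B·δ_{BB} = 0.024, so R_B = (0.86294 − 0.024)/0.013818 = 60.72 kN.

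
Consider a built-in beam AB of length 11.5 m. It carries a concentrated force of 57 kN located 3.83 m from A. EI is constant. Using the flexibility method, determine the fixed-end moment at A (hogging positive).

Take the two fixed-end moments M_A, M_B as redundants; the released structure is the simple span AB.
On the primary (simply-supported) span, the end slopes from the loading are:
  at A: point load 57 at a = 3.83: Pab(L + b)/(6LEI) = 465.2/EI
  at B: point load 57 at a = 3.83: Pab(L + a)/(6LEI) = 372/EI
  θ_A0 = 465.2/EI,  θ_B0 = 372/EI
Flexibility coefficients: a unit moment at one end gives L/(3EI) there and L/(6EI) at the far end, so f₁₁ = f₂₂ = 3.833/EI and f₁₂ = f₂₁ = 1.917/EI.
Compatibility — zero rotation at each built-in end:
  3.833 M_A + 1.917 M_B = 465.2
  1.917 M_A + 3.833 M_B = 372
Solving the pair gives M_A = 97.11 kN·m and M_B = 48.49 kN·m (hogging).

M_A = 97.11 kN·m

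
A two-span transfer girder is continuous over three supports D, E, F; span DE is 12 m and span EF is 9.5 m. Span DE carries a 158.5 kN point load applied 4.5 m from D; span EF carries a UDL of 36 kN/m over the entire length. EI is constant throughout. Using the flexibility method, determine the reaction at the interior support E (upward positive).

Release continuity at E by inserting a hinge; the redundant is the internal moment M_E. The primary structure is two simply-supported spans DE and EF.
Rotations at E on the released spans (each span's end-slope, ×1/EI):
  span DE: point load 158.5 at a = 4.5: Pab(L + a)/(6LEI) = 1226/EI
  span EF: UDL 36: wL³/(24EI) = 1286/EI
  relative rotation θ_0 = (1226 + 1286)/EI = 2512/EI
A unit hogging moment at E produces rotation L₁/(3EI) + L₂/(3EI) = 7.167/EI.
Slope continuity at E: θ_0 = M_E·7.167/EI, so M_E = 2512/7.167 = 350.5 kN·m (hogging).
Span DE, ΣM about D with M_E applied at E: R_E^{DE}·12 = 713.2 + 350.5, so R_E^{DE} = 88.65 kN and R_D = 158.5 − 88.65 = 69.85 kN.
Span EF, ΣM about F: R_E^{EF}·9.5 = 1624 + 350.5, so R_E^{EF} = 207.9 kN and R_F = 342 − 207.9 = 134.1 kN.
R_E = 88.65 + 207.9 = 296.5 kN.

R_E = 296.5 kN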